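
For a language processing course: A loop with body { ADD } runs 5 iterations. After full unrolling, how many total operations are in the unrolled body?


Loop body operations: ADD (1 op per iteration)
Unrolling 5 iterations:
  Iteration 1: ADD (1 ops)
  Iteration 2: ADD (1 ops)
  Iteration 3: ADD (1 ops)
  Iteration 4: ADD (1 ops)
  Iteration 5: ADD (1 ops)
Total: 5 iterations * 1 ops/iter = 5 operations

5


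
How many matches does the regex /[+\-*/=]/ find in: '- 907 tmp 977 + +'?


Pattern: /[+\-*/=]/ (operators)
Input: '- 907 tmp 977 + +'
Scanning for matches:
  Match 1: '-'
  Match 2: '+'
  Match 3: '+'
Total matches: 3

3


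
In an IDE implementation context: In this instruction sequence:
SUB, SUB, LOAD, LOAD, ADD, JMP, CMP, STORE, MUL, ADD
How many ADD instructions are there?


Scanning instruction sequence for ADD:
  Position 1: SUB
  Position 2: SUB
  Position 3: LOAD
  Position 4: LOAD
  Position 5: ADD <- MATCH
  Position 6: JMP
  Position 7: CMP
  Position 8: STORE
  Position 9: MUL
  Position 10: ADD <- MATCH
Matches at positions: [5, 10]
Total ADD count: 2

2


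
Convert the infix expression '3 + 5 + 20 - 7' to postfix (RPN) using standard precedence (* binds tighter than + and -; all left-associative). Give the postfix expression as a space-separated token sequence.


Applying the shunting-yard algorithm:
  Operand 3 -> output
  Push '+' onto operator stack -> op-stack: [+]
  Operand 5 -> output
  See '+' (prec 1); top '+' (prec 1) >= it -> pop '+' to output
  Push '+' onto operator stack -> op-stack: [+]
  Operand 20 -> output
  See '-' (prec 1); top '+' (prec 1) >= it -> pop '+' to output
  Push '-' onto operator stack -> op-stack: [-]
  Operand 7 -> output
  End of input: pop '-' to output
Postfix result: 3 5 + 20 + 7 -

3 5 + 20 + 7 -


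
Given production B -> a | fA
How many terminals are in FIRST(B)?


Production: B -> a | fA
Examining each alternative for leading terminals:
  B -> a : first terminal = 'a'
  B -> fA : first terminal = 'f'
FIRST(B) = {a, f}
Count: 2

2


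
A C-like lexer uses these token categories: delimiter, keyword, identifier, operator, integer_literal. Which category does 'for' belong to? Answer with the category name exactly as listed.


Token: 'for'
Checking categories:
  identifier: no
  integer_literal: no
  operator: no
  keyword: YES
  delimiter: no
Category: keyword

keyword


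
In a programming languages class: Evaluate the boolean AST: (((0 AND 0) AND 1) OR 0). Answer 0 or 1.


Step 1: Evaluate inner node
  0 AND 0 = 0
Step 2: Evaluate next node
  0 AND 1 = 0
Step 3: Evaluate root node
  0 OR 0 = 0

0


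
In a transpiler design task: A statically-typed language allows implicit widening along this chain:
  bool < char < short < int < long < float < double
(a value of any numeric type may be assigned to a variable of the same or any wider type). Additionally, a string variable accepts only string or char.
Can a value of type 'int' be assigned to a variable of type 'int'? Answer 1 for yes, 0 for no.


Target variable type: int
Source value type: int
Numeric ranks: int=3, int=3
Widening allowed iff rank(source) <= rank(target): 3 <= 3? Yes
Result: 1

1


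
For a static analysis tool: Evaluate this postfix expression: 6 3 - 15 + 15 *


Processing tokens left to right:
Push 6, Push 3
Pop 6 and 3, compute 6 - 3 = 3, push 3
Push 15
Pop 3 and 15, compute 3 + 15 = 18, push 18
Push 15
Pop 18 and 15, compute 18 * 15 = 270, push 270
Stack result: 270

270


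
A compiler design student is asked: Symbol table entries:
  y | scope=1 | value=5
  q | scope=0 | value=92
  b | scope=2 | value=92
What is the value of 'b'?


Searching symbol table for 'b':
  y | scope=1 | value=5
  q | scope=0 | value=92
  b | scope=2 | value=92 <- MATCH
Found 'b' at scope 2 with value 92

92


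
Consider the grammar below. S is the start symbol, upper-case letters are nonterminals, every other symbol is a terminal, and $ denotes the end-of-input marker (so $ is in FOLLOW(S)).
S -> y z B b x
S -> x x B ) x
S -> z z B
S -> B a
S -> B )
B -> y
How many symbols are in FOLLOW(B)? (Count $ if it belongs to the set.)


S is the start symbol and does not occur in any rule body, so FOLLOW(S) = {$}.
Examining every occurrence of B in a rule body:
  S -> y z B b x : B is followed by terminal 'b' -> add 'b'
  S -> x x B ) x : B is followed by terminal ')' -> add ')'
  S -> z z B : B is at the right end -> add FOLLOW(S) = {$}
  S -> B a : B is followed by terminal 'a' -> add 'a'
  S -> B ) : B is followed by terminal ')' -> add ')' (already in the set)
  B -> y : B does not occur in the body -> contributes nothing
FOLLOW(B) = {), a, b, $}
Count: 4

4


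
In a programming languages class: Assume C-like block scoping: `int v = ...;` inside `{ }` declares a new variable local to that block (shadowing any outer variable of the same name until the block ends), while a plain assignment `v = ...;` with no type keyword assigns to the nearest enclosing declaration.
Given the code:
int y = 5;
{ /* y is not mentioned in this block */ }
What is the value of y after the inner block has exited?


Analyzing scoping rules:
Outer scope: declares y = 5
Inner block: y is neither redeclared nor assigned -> unchanged
After the block -> 5
Result: 5

5


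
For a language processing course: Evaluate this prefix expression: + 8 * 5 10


Parsing prefix expression: + 8 * 5 10
Step 1: Innermost operation '* 5 10'
  5 * 10 = 50
Step 2: Outer operation '+ 8 [50]'
  8 + 50 = 58

58


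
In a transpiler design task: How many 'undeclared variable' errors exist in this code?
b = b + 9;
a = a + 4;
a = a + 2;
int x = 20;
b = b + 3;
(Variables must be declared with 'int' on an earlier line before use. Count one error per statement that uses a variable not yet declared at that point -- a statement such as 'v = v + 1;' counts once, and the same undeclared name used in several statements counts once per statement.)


Scanning code line by line:
  Line 1: use 'b' -> ERROR (undeclared)
  Line 2: use 'a' -> ERROR (undeclared)
  Line 3: use 'a' -> ERROR (undeclared)
  Line 4: declare 'x' -> declared = ['x']
  Line 5: use 'b' -> ERROR (undeclared)
Total undeclared variable errors: 4

4


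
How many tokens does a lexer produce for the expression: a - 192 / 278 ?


Scanning 'a - 192 / 278'
Token 1: 'a' -> identifier
Token 2: '-' -> operator
Token 3: '192' -> integer_literal
Token 4: '/' -> operator
Token 5: '278' -> integer_literal
Total tokens: 5

5


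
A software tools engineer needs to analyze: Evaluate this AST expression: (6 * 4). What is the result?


Expression: (6 * 4)
Evaluating step by step:
  6 * 4 = 24
Result: 24

24


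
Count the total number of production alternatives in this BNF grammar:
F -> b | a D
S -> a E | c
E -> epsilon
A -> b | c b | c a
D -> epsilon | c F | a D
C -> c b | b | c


Counting alternatives per rule:
  F: 2 alternative(s)
  S: 2 alternative(s)
  E: 1 alternative(s)
  A: 3 alternative(s)
  D: 3 alternative(s)
  C: 3 alternative(s)
Sum: 2 + 2 + 1 + 3 + 3 + 3 = 14

14


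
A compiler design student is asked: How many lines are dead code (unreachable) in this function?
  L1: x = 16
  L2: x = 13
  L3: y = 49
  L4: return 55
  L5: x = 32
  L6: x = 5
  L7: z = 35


Analyzing control flow:
  L1: reachable (before return)
  L2: reachable (before return)
  L3: reachable (before return)
  L4: reachable (return statement)
  L5: DEAD (after return at L4)
  L6: DEAD (after return at L4)
  L7: DEAD (after return at L4)
Return at L4, total lines = 7
Dead lines: L5 through L7
Count: 3

3


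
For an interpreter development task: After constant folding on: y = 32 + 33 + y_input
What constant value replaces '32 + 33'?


Identifying constant sub-expression:
  Original: y = 32 + 33 + y_input
  32 and 33 are both compile-time constants
  Evaluating: 32 + 33 = 65
  After folding: y = 65 + y_input

65


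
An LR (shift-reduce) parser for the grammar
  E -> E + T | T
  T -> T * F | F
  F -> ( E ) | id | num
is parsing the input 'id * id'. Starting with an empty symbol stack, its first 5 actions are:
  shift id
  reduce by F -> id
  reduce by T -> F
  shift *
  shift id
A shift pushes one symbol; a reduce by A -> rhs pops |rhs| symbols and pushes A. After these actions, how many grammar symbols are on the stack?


Tracking the symbol stack through each action:
  Action 1: shift 'id' : push -> stack = [id] (size 1)
  Action 2: reduce by F -> id : pop 1, push F -> stack = [F] (size 1)
  Action 3: reduce by T -> F : pop 1, push T -> stack = [T] (size 1)
  Action 4: shift '*' : push -> stack = [T, *] (size 2)
  Action 5: shift 'id' : push -> stack = [T, *, id] (size 3)
Final stack size: 3

3


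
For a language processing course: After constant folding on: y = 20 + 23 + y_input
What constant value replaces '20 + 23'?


Identifying constant sub-expression:
  Original: y = 20 + 23 + y_input
  20 and 23 are both compile-time constants
  Evaluating: 20 + 23 = 43
  After folding: y = 43 + y_input

43


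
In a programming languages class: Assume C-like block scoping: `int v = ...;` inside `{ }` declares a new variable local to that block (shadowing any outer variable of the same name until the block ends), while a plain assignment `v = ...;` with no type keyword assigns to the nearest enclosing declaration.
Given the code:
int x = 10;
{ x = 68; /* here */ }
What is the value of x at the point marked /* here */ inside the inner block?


Analyzing scoping rules:
Outer scope: declares x = 10
Inner block: 'x = 68;' has no type keyword, so it is an assignment to the outer x (no shadowing)
Inside the block, after the assignment -> 68
Result: 68

68


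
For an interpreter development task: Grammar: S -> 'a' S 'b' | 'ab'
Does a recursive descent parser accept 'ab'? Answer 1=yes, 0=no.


Grammar accepts strings of the form a^n b^n (n >= 1)
Word: 'ab'
Counting: 1 a's and 1 b's
Check: 1 == 1? Yes
Derivation (S -> aSb applied 0 time(s), then S -> ab): S => ab
Accepted

1


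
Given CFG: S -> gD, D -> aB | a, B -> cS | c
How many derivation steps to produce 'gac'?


Grammar: S -> gD, D -> aB | a, B -> cS | c
Deriving 'gac':
Step 1: S -> gD => gD
Step 2: D -> aB => gaB
Step 3: B -> c => gac
Total derivation steps: 3

3


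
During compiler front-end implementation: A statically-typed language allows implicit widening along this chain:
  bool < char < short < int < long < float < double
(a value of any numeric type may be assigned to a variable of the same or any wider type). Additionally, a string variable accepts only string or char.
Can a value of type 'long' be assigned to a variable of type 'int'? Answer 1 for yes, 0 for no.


Target variable type: int
Source value type: long
Numeric ranks: long=4, int=3
Widening allowed iff rank(source) <= rank(target): 4 <= 3? No
Result: 0

0


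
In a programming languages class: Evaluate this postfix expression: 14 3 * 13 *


Processing tokens left to right:
Push 14, Push 3
Pop 14 and 3, compute 14 * 3 = 42, push 42
Push 13
Pop 42 and 13, compute 42 * 13 = 546, push 546
Stack result: 546

546


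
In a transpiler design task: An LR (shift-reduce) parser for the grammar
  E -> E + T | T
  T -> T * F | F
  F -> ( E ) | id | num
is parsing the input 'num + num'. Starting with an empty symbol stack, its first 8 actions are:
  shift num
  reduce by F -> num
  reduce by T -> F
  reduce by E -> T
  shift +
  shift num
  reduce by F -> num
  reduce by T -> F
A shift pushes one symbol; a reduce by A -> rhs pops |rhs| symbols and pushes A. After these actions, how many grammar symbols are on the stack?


Tracking the symbol stack through each action:
  Action 1: shift 'num' : push -> stack = [num] (size 1)
  Action 2: reduce by F -> num : pop 1, push F -> stack = [F] (size 1)
  Action 3: reduce by T -> F : pop 1, push T -> stack = [T] (size 1)
  Action 4: reduce by E -> T : pop 1, push E -> stack = [E] (size 1)
  Action 5: shift '+' : push -> stack = [E, +] (size 2)
  Action 6: shift 'num' : push -> stack = [E, +, num] (size 3)
  Action 7: reduce by F -> num : pop 1, push F -> stack = [E, +, F] (size 3)
  Action 8: reduce by T -> F : pop 1, push T -> stack = [E, +, T] (size 3)
Final stack size: 3

3


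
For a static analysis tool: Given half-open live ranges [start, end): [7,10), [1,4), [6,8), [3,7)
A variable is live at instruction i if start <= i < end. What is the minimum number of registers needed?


Live ranges:
  Var0: [7, 10)
  Var1: [1, 4)
  Var2: [6, 8)
  Var3: [3, 7)
Sweep-line events (position, delta, active):
  pos=1 start -> active=1
  pos=3 start -> active=2
  pos=4 end -> active=1
  pos=6 start -> active=2
  pos=7 end -> active=1
  pos=7 start -> active=2
  pos=8 end -> active=1
  pos=10 end -> active=0
Maximum simultaneous active: 2
Minimum registers needed: 2

2


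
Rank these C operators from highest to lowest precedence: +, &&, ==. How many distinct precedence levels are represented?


Looking up precedence for each operator:
  + -> precedence 5
  && -> precedence 2
  == -> precedence 3
Sorted highest to lowest: +, ==, &&
Distinct precedence values: [5, 3, 2]
Number of distinct levels: 3

3


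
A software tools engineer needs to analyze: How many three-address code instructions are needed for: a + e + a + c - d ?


Expression: a + e + a + c - d
Generating three-address code (respecting * over +/- precedence):
  Instruction 1: t1 = a + e
  Instruction 2: t2 = t1 + a
  Instruction 3: t3 = t2 + c
  Instruction 4: t4 = t3 - d
Total instructions: 4

4


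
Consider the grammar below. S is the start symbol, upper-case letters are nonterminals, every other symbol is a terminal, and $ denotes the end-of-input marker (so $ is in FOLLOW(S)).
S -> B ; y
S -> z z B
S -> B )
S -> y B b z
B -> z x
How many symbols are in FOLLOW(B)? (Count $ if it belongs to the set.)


S is the start symbol and does not occur in any rule body, so FOLLOW(S) = {$}.
Examining every occurrence of B in a rule body:
  S -> B ; y : B is followed by terminal ';' -> add ';'
  S -> z z B : B is at the right end -> add FOLLOW(S) = {$}
  S -> B ) : B is followed by terminal ')' -> add ')'
  S -> y B b z : B is followed by terminal 'b' -> add 'b'
  B -> z x : B does not occur in the body -> contributes nothing
FOLLOW(B) = {), ;, b, $}
Count: 4

4


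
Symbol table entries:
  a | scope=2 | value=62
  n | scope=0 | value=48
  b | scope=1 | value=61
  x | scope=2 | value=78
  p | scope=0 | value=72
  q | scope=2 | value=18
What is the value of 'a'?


Searching symbol table for 'a':
  a | scope=2 | value=62 <- MATCH
  n | scope=0 | value=48
  b | scope=1 | value=61
  x | scope=2 | value=78
  p | scope=0 | value=72
  q | scope=2 | value=18
Found 'a' at scope 2 with value 62

62


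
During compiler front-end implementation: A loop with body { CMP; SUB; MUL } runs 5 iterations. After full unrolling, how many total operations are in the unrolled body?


Loop body operations: CMP, SUB, MUL (3 ops per iteration)
Unrolling 5 iterations:
  Iteration 1: CMP, SUB, MUL (3 ops)
  Iteration 2: CMP, SUB, MUL (3 ops)
  Iteration 3: CMP, SUB, MUL (3 ops)
  Iteration 4: CMP, SUB, MUL (3 ops)
  Iteration 5: CMP, SUB, MUL (3 ops)
Total: 5 iterations * 3 ops/iter = 15 operations

15


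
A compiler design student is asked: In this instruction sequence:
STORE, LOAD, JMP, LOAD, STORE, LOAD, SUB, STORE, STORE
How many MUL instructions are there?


Scanning instruction sequence for MUL:
  Position 1: STORE
  Position 2: LOAD
  Position 3: JMP
  Position 4: LOAD
  Position 5: STORE
  Position 6: LOAD
  Position 7: SUB
  Position 8: STORE
  Position 9: STORE
Matches at positions: []
Total MUL count: 0

0


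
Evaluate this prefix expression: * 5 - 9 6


Parsing prefix expression: * 5 - 9 6
Step 1: Innermost operation '- 9 6'
  9 - 6 = 3
Step 2: Outer operation '* 5 [3]'
  5 * 3 = 15

15


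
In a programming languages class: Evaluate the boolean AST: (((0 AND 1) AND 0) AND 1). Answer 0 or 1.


Step 1: Evaluate inner node
  0 AND 1 = 0
Step 2: Evaluate next node
  0 AND 0 = 0
Step 3: Evaluate root node
  0 AND 1 = 0

0


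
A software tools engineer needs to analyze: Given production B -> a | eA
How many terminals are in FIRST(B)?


Production: B -> a | eA
Examining each alternative for leading terminals:
  B -> a : first terminal = 'a'
  B -> eA : first terminal = 'e'
FIRST(B) = {a, e}
Count: 2

2


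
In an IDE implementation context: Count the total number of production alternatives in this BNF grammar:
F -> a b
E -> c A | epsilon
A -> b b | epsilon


Counting alternatives per rule:
  F: 1 alternative(s)
  E: 2 alternative(s)
  A: 2 alternative(s)
Sum: 1 + 2 + 2 = 5

5


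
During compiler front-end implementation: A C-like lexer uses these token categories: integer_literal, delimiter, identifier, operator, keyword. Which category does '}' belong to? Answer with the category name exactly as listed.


Token: '}'
Checking categories:
  identifier: no
  integer_literal: no
  operator: no
  keyword: no
  delimiter: YES
Category: delimiter

delimiter


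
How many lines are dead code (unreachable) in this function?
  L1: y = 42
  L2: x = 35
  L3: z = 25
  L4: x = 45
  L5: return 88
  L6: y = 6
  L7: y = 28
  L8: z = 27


Analyzing control flow:
  L1: reachable (before return)
  L2: reachable (before return)
  L3: reachable (before return)
  L4: reachable (before return)
  L5: reachable (return statement)
  L6: DEAD (after return at L5)
  L7: DEAD (after return at L5)
  L8: DEAD (after return at L5)
Return at L5, total lines = 8
Dead lines: L6 through L8
Count: 3

3


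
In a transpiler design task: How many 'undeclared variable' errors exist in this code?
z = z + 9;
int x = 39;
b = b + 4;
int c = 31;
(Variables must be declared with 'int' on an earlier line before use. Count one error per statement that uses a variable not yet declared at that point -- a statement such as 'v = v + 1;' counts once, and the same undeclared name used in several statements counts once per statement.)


Scanning code line by line:
  Line 1: use 'z' -> ERROR (undeclared)
  Line 2: declare 'x' -> declared = ['x']
  Line 3: use 'b' -> ERROR (undeclared)
  Line 4: declare 'c' -> declared = ['c', 'x']
Total undeclared variable errors: 2

2


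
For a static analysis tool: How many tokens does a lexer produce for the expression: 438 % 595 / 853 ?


Scanning '438 % 595 / 853'
Token 1: '438' -> integer_literal
Token 2: '%' -> operator
Token 3: '595' -> integer_literal
Token 4: '/' -> operator
Token 5: '853' -> integer_literal
Total tokens: 5

5


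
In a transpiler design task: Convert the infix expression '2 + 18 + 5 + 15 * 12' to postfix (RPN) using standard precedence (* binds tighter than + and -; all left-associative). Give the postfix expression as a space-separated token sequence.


Applying the shunting-yard algorithm:
  Operand 2 -> output
  Push '+' onto operator stack -> op-stack: [+]
  Operand 18 -> output
  See '+' (prec 1); top '+' (prec 1) >= it -> pop '+' to output
  Push '+' onto operator stack -> op-stack: [+]
  Operand 5 -> output
  See '+' (prec 1); top '+' (prec 1) >= it -> pop '+' to output
  Push '+' onto operator stack -> op-stack: [+]
  Operand 15 -> output
  Push '*' onto operator stack -> op-stack: [+, *]
  Operand 12 -> output
  End of input: pop '*' to output
  End of input: pop '+' to output
Postfix result: 2 18 + 5 + 15 12 * +

2 18 + 5 + 15 12 * +


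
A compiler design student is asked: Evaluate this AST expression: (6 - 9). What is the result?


Expression: (6 - 9)
Evaluating step by step:
  6 - 9 = -3
Result: -3

-3


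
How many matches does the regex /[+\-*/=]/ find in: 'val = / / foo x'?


Pattern: /[+\-*/=]/ (operators)
Input: 'val = / / foo x'
Scanning for matches:
  Match 1: '='
  Match 2: '/'
  Match 3: '/'
Total matches: 3

3


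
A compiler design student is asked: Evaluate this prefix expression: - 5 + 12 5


Parsing prefix expression: - 5 + 12 5
Step 1: Innermost operation '+ 12 5'
  12 + 5 = 17
Step 2: Outer operation '- 5 [17]'
  5 - 17 = -12

-12


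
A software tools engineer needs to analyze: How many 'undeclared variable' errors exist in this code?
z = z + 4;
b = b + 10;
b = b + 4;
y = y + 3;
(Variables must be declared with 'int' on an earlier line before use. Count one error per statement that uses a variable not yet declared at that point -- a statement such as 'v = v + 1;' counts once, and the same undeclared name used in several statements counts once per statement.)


Scanning code line by line:
  Line 1: use 'z' -> ERROR (undeclared)
  Line 2: use 'b' -> ERROR (undeclared)
  Line 3: use 'b' -> ERROR (undeclared)
  Line 4: use 'y' -> ERROR (undeclared)
Total undeclared variable errors: 4

4


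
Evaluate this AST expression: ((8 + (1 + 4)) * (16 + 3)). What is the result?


Expression: ((8 + (1 + 4)) * (16 + 3))
Evaluating step by step:
  1 + 4 = 5
  8 + 5 = 13
  16 + 3 = 19
  13 * 19 = 247
Result: 247

247


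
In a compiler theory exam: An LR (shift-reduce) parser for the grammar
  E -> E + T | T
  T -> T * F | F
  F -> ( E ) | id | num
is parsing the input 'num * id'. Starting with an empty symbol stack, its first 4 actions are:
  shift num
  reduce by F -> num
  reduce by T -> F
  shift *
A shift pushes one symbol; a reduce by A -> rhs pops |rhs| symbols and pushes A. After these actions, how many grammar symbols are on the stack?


Tracking the symbol stack through each action:
  Action 1: shift 'num' : push -> stack = [num] (size 1)
  Action 2: reduce by F -> num : pop 1, push F -> stack = [F] (size 1)
  Action 3: reduce by T -> F : pop 1, push T -> stack = [T] (size 1)
  Action 4: shift '*' : push -> stack = [T, *] (size 2)
Final stack size: 2

2


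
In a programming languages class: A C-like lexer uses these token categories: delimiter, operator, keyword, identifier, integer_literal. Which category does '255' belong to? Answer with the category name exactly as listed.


Token: '255'
Checking categories:
  identifier: no
  integer_literal: YES
  operator: no
  keyword: no
  delimiter: no
Category: integer_literal

integer_literal


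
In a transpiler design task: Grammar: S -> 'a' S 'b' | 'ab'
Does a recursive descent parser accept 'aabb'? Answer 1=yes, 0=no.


Grammar accepts strings of the form a^n b^n (n >= 1)
Word: 'aabb'
Counting: 2 a's and 2 b's
Check: 2 == 2? Yes
Derivation (S -> aSb applied 1 time(s), then S -> ab): S => aSb => aabb
Accepted

1


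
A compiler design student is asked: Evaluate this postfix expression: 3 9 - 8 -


Processing tokens left to right:
Push 3, Push 9
Pop 3 and 9, compute 3 - 9 = -6, push -6
Push 8
Pop -6 and 8, compute -6 - 8 = -14, push -14
Stack result: -14

-14


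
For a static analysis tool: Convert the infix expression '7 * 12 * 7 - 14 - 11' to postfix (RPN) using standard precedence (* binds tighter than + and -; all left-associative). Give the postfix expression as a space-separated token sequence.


Applying the shunting-yard algorithm:
  Operand 7 -> output
  Push '*' onto operator stack -> op-stack: [*]
  Operand 12 -> output
  See '*' (prec 2); top '*' (prec 2) >= it -> pop '*' to output
  Push '*' onto operator stack -> op-stack: [*]
  Operand 7 -> output
  See '-' (prec 1); top '*' (prec 2) >= it -> pop '*' to output
  Push '-' onto operator stack -> op-stack: [-]
  Operand 14 -> output
  See '-' (prec 1); top '-' (prec 1) >= it -> pop '-' to output
  Push '-' onto operator stack -> op-stack: [-]
  Operand 11 -> output
  End of input: pop '-' to output
Postfix result: 7 12 * 7 * 14 - 11 -

7 12 * 7 * 14 - 11 -


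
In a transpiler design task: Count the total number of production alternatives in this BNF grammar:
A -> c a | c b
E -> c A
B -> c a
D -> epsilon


Counting alternatives per rule:
  A: 2 alternative(s)
  E: 1 alternative(s)
  B: 1 alternative(s)
  D: 1 alternative(s)
Sum: 2 + 1 + 1 + 1 = 5

5


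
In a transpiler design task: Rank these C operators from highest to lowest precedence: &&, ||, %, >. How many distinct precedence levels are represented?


Looking up precedence for each operator:
  && -> precedence 2
  || -> precedence 1
  % -> precedence 6
  > -> precedence 4
Sorted highest to lowest: %, >, &&, ||
Distinct precedence values: [6, 4, 2, 1]
Number of distinct levels: 4

4


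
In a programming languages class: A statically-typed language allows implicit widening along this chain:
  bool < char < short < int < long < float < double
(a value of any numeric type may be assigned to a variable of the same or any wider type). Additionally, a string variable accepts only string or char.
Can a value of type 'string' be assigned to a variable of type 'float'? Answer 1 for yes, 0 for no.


Target variable type: float
Source value type: string
Rule: string cannot widen to any numeric type
Result: 0

0


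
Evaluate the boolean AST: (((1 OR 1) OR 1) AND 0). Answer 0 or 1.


Step 1: Evaluate inner node
  1 OR 1 = 1
Step 2: Evaluate next node
  1 OR 1 = 1
Step 3: Evaluate root node
  1 AND 0 = 0

0


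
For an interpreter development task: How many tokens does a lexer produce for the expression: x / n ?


Scanning 'x / n'
Token 1: 'x' -> identifier
Token 2: '/' -> operator
Token 3: 'n' -> identifier
Total tokens: 3

3


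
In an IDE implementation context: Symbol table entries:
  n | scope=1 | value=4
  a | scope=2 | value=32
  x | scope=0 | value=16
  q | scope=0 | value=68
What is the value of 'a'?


Searching symbol table for 'a':
  n | scope=1 | value=4
  a | scope=2 | value=32 <- MATCH
  x | scope=0 | value=16
  q | scope=0 | value=68
Found 'a' at scope 2 with value 32

32


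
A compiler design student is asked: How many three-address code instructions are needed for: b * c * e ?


Expression: b * c * e
Generating three-address code (respecting * over +/- precedence):
  Instruction 1: t1 = b * c
  Instruction 2: t2 = t1 * e
Total instructions: 2

2


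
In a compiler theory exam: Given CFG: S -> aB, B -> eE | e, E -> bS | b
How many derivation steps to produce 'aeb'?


Grammar: S -> aB, B -> eE | e, E -> bS | b
Deriving 'aeb':
Step 1: S -> aB => aB
Step 2: B -> eE => aeE
Step 3: E -> b => aeb
Total derivation steps: 3

3


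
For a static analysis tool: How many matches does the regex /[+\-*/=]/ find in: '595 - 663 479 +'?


Pattern: /[+\-*/=]/ (operators)
Input: '595 - 663 479 +'
Scanning for matches:
  Match 1: '-'
  Match 2: '+'
Total matches: 2

2


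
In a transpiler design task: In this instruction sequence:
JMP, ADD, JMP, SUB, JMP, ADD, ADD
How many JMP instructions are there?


Scanning instruction sequence for JMP:
  Position 1: JMP <- MATCH
  Position 2: ADD
  Position 3: JMP <- MATCH
  Position 4: SUB
  Position 5: JMP <- MATCH
  Position 6: ADD
  Position 7: ADD
Matches at positions: [1, 3, 5]
Total JMP count: 3

3


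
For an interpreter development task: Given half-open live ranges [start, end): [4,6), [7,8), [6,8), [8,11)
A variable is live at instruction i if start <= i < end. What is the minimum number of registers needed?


Live ranges:
  Var0: [4, 6)
  Var1: [7, 8)
  Var2: [6, 8)
  Var3: [8, 11)
Sweep-line events (position, delta, active):
  pos=4 start -> active=1
  pos=6 end -> active=0
  pos=6 start -> active=1
  pos=7 start -> active=2
  pos=8 end -> active=1
  pos=8 end -> active=0
  pos=8 start -> active=1
  pos=11 end -> active=0
Maximum simultaneous active: 2
Minimum registers needed: 2

2


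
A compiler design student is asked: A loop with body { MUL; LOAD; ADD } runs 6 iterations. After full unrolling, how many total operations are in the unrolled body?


Loop body operations: MUL, LOAD, ADD (3 ops per iteration)
Unrolling 6 iterations:
  Iteration 1: MUL, LOAD, ADD (3 ops)
  Iteration 2: MUL, LOAD, ADD (3 ops)
  Iteration 3: MUL, LOAD, ADD (3 ops)
  Iteration 4: MUL, LOAD, ADD (3 ops)
  Iteration 5: MUL, LOAD, ADD (3 ops)
  Iteration 6: MUL, LOAD, ADD (3 ops)
Total: 6 iterations * 3 ops/iter = 18 operations

18


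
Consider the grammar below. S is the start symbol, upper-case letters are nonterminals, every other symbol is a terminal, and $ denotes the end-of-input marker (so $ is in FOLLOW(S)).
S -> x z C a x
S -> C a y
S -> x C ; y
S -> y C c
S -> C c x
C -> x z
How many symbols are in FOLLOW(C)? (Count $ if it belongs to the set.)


S is the start symbol and does not occur in any rule body, so FOLLOW(S) = {$}.
Examining every occurrence of C in a rule body:
  S -> x z C a x : C is followed by terminal 'a' -> add 'a'
  S -> C a y : C is followed by terminal 'a' -> add 'a' (already in the set)
  S -> x C ; y : C is followed by terminal ';' -> add ';'
  S -> y C c : C is followed by terminal 'c' -> add 'c'
  S -> C c x : C is followed by terminal 'c' -> add 'c' (already in the set)
  C -> x z : C does not occur in the body -> contributes nothing
FOLLOW(C) = {;, a, c}
Count: 3

3


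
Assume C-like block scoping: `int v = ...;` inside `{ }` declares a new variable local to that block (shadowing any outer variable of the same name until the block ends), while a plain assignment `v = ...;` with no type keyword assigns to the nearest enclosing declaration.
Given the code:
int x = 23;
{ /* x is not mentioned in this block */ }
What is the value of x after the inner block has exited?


Analyzing scoping rules:
Outer scope: declares x = 23
Inner block: x is neither redeclared nor assigned -> unchanged
After the block -> 23
Result: 23

23


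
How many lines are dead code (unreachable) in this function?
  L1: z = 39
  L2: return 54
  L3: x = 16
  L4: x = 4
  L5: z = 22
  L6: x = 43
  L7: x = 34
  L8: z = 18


Analyzing control flow:
  L1: reachable (before return)
  L2: reachable (return statement)
  L3: DEAD (after return at L2)
  L4: DEAD (after return at L2)
  L5: DEAD (after return at L2)
  L6: DEAD (after return at L2)
  L7: DEAD (after return at L2)
  L8: DEAD (after return at L2)
Return at L2, total lines = 8
Dead lines: L3 through L8
Count: 6

6


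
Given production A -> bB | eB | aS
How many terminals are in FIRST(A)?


Production: A -> bB | eB | aS
Examining each alternative for leading terminals:
  A -> bB : first terminal = 'b'
  A -> eB : first terminal = 'e'
  A -> aS : first terminal = 'a'
FIRST(A) = {a, b, e}
Count: 3

3


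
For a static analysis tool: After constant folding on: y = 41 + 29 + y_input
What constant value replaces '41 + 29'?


Identifying constant sub-expression:
  Original: y = 41 + 29 + y_input
  41 and 29 are both compile-time constants
  Evaluating: 41 + 29 = 70
  After folding: y = 70 + y_input

70


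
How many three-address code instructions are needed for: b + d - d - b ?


Expression: b + d - d - b
Generating three-address code (respecting * over +/- precedence):
  Instruction 1: t1 = b + d
  Instruction 2: t2 = t1 - d
  Instruction 3: t3 = t2 - b
Total instructions: 3

3


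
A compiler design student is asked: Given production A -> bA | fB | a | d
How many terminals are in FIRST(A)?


Production: A -> bA | fB | a | d
Examining each alternative for leading terminals:
  A -> bA : first terminal = 'b'
  A -> fB : first terminal = 'f'
  A -> a : first terminal = 'a'
  A -> d : first terminal = 'd'
FIRST(A) = {a, b, d, f}
Count: 4

4


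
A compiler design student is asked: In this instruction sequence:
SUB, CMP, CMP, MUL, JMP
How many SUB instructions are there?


Scanning instruction sequence for SUB:
  Position 1: SUB <- MATCH
  Position 2: CMP
  Position 3: CMP
  Position 4: MUL
  Position 5: JMP
Matches at positions: [1]
Total SUB count: 1

1


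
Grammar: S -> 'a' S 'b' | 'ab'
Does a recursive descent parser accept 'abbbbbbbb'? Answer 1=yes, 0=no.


Grammar accepts strings of the form a^n b^n (n >= 1)
Word: 'abbbbbbbb'
Counting: 1 a's and 8 b's
Check: 1 == 8? No
Mismatch: a-count != b-count
Rejected

0


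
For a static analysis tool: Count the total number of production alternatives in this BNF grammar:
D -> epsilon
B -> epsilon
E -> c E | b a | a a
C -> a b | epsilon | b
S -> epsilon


Counting alternatives per rule:
  D: 1 alternative(s)
  B: 1 alternative(s)
  E: 3 alternative(s)
  C: 3 alternative(s)
  S: 1 alternative(s)
Sum: 1 + 1 + 3 + 3 + 1 = 9

9


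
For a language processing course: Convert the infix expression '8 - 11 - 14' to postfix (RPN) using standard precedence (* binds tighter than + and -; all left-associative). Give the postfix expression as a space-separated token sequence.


Applying the shunting-yard algorithm:
  Operand 8 -> output
  Push '-' onto operator stack -> op-stack: [-]
  Operand 11 -> output
  See '-' (prec 1); top '-' (prec 1) >= it -> pop '-' to output
  Push '-' onto operator stack -> op-stack: [-]
  Operand 14 -> output
  End of input: pop '-' to output
Postfix result: 8 11 - 14 -

8 11 - 14 -


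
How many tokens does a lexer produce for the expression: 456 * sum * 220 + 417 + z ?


Scanning '456 * sum * 220 + 417 + z'
Token 1: '456' -> integer_literal
Token 2: '*' -> operator
Token 3: 'sum' -> identifier
Token 4: '*' -> operator
Token 5: '220' -> integer_literal
Token 6: '+' -> operator
Token 7: '417' -> integer_literal
Token 8: '+' -> operator
Token 9: 'z' -> identifier
Total tokens: 9

9


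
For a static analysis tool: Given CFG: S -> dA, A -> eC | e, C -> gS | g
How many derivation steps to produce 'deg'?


Grammar: S -> dA, A -> eC | e, C -> gS | g
Deriving 'deg':
Step 1: S -> dA => dA
Step 2: A -> eC => deC
Step 3: C -> g => deg
Total derivation steps: 3

3


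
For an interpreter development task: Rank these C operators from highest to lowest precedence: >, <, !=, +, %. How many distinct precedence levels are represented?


Looking up precedence for each operator:
  > -> precedence 4
  < -> precedence 4
  != -> precedence 3
  + -> precedence 5
  % -> precedence 6
Sorted highest to lowest: %, +, >, <, !=
Distinct precedence values: [6, 5, 4, 3]
Number of distinct levels: 4

4


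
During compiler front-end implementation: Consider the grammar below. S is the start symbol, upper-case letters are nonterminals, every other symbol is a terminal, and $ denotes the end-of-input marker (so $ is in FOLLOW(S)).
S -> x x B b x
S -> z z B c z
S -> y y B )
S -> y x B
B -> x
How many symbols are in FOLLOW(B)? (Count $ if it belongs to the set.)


S is the start symbol and does not occur in any rule body, so FOLLOW(S) = {$}.
Examining every occurrence of B in a rule body:
  S -> x x B b x : B is followed by terminal 'b' -> add 'b'
  S -> z z B c z : B is followed by terminal 'c' -> add 'c'
  S -> y y B ) : B is followed by terminal ')' -> add ')'
  S -> y x B : B is at the right end -> add FOLLOW(S) = {$}
  B -> x : B does not occur in the body -> contributes nothing
FOLLOW(B) = {), b, c, $}
Count: 4

4


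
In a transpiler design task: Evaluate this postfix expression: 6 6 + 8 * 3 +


Processing tokens left to right:
Push 6, Push 6
Pop 6 and 6, compute 6 + 6 = 12, push 12
Push 8
Pop 12 and 8, compute 12 * 8 = 96, push 96
Push 3
Pop 96 and 3, compute 96 + 3 = 99, push 99
Stack result: 99

99


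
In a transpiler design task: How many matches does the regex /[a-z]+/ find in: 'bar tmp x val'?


Pattern: /[a-z]+/ (identifiers)
Input: 'bar tmp x val'
Scanning for matches:
  Match 1: 'bar'
  Match 2: 'tmp'
  Match 3: 'x'
  Match 4: 'val'
Total matches: 4

4


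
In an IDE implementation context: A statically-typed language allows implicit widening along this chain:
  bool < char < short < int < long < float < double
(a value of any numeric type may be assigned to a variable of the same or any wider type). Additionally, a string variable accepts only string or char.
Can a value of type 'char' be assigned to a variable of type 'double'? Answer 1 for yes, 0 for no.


Target variable type: double
Source value type: char
Numeric ranks: char=1, double=6
Widening allowed iff rank(source) <= rank(target): 1 <= 6? Yes
Result: 1

1


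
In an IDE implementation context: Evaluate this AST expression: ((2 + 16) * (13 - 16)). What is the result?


Expression: ((2 + 16) * (13 - 16))
Evaluating step by step:
  2 + 16 = 18
  13 - 16 = -3
  18 * -3 = -54
Result: -54

-54


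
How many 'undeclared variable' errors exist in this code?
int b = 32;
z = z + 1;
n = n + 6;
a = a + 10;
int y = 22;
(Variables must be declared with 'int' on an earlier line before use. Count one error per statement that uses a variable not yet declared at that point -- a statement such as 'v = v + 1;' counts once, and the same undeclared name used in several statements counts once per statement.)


Scanning code line by line:
  Line 1: declare 'b' -> declared = ['b']
  Line 2: use 'z' -> ERROR (undeclared)
  Line 3: use 'n' -> ERROR (undeclared)
  Line 4: use 'a' -> ERROR (undeclared)
  Line 5: declare 'y' -> declared = ['b', 'y']
Total undeclared variable errors: 3

3


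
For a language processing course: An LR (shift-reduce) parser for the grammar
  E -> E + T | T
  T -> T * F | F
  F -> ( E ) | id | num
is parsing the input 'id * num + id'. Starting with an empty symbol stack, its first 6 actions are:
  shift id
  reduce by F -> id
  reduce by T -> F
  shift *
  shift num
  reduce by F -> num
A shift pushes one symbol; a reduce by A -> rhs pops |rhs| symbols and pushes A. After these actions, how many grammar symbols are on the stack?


Tracking the symbol stack through each action:
  Action 1: shift 'id' : push -> stack = [id] (size 1)
  Action 2: reduce by F -> id : pop 1, push F -> stack = [F] (size 1)
  Action 3: reduce by T -> F : pop 1, push T -> stack = [T] (size 1)
  Action 4: shift '*' : push -> stack = [T, *] (size 2)
  Action 5: shift 'num' : push -> stack = [T, *, num] (size 3)
  Action 6: reduce by F -> num : pop 1, push F -> stack = [T, *, F] (size 3)
Final stack size: 3

3


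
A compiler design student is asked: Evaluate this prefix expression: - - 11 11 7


Parsing prefix expression: - - 11 11 7
Step 1: Innermost operation '- 11 11'
  11 - 11 = 0
Step 2: Outer operation '- [0] 7'
  0 - 7 = -7

-7


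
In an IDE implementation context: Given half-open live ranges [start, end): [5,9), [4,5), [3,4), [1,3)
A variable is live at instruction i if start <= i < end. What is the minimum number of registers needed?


Live ranges:
  Var0: [5, 9)
  Var1: [4, 5)
  Var2: [3, 4)
  Var3: [1, 3)
Sweep-line events (position, delta, active):
  pos=1 start -> active=1
  pos=3 end -> active=0
  pos=3 start -> active=1
  pos=4 end -> active=0
  pos=4 start -> active=1
  pos=5 end -> active=0
  pos=5 start -> active=1
  pos=9 end -> active=0
Maximum simultaneous active: 1
Minimum registers needed: 1

1


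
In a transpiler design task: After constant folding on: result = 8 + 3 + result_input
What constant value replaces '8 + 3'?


Identifying constant sub-expression:
  Original: result = 8 + 3 + result_input
  8 and 3 are both compile-time constants
  Evaluating: 8 + 3 = 11
  After folding: result = 11 + result_input

11


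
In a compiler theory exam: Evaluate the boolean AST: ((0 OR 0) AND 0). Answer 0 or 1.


Step 1: Evaluate inner node
  0 OR 0 = 0
Step 2: Evaluate root node
  0 AND 0 = 0

0


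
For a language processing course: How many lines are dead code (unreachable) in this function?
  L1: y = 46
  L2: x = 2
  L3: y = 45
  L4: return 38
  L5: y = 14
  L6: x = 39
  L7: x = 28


Analyzing control flow:
  L1: reachable (before return)
  L2: reachable (before return)
  L3: reachable (before return)
  L4: reachable (return statement)
  L5: DEAD (after return at L4)
  L6: DEAD (after return at L4)
  L7: DEAD (after return at L4)
Return at L4, total lines = 7
Dead lines: L5 through L7
Count: 3

3


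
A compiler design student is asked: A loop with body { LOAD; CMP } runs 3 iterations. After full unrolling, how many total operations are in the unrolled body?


Loop body operations: LOAD, CMP (2 ops per iteration)
Unrolling 3 iterations:
  Iteration 1: LOAD, CMP (2 ops)
  Iteration 2: LOAD, CMP (2 ops)
  Iteration 3: LOAD, CMP (2 ops)
Total: 3 iterations * 2 ops/iter = 6 operations

6


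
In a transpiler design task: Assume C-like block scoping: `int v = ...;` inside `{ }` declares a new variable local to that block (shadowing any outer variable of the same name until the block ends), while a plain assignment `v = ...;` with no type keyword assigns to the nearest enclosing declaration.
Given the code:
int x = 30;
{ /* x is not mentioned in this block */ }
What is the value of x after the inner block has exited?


Analyzing scoping rules:
Outer scope: declares x = 30
Inner block: x is neither redeclared nor assigned -> unchanged
After the block -> 30
Result: 30

30
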